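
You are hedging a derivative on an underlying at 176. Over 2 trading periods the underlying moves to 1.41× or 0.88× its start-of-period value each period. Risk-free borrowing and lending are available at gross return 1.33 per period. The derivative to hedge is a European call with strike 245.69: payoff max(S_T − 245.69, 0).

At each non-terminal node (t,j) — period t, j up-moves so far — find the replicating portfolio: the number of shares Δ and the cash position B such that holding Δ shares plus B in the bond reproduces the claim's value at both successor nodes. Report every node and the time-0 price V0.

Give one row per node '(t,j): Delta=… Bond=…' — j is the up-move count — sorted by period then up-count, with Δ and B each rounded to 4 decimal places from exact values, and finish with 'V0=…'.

(0,0): Delta=0.7132 Bond=-83.0564
(1,0): Delta=0.0000 Bond=0.0000
(1,1): Delta=0.7924 Bond=-130.1032
V0=42.4720

No-arbitrage ⇒ martingale measure with p* = (R−d)/(u−d) = 0.8491.
Terminal payoffs: V(2,0)=0.0000, V(2,1)=0.0000, V(2,2)=104.2156
  t=1,j=0: stock 154.8800 → up 218.3808 (V=0.0000), down 136.2944 (V=0.0000). Price 0.0000; hedge Δ=0.0000, bond B=0.0000.
  t=1,j=1: stock 248.1600 → up 349.9056 (V=104.2156), down 218.3808 (V=0.0000). Price 66.5300; hedge Δ=0.7924, bond B=-130.1032.
  t=0,j=0: stock 176.0000 → up 248.1600 (V=66.5300), down 154.8800 (V=0.0000). Price 42.4720; hedge Δ=0.7132, bond B=-83.0564.
Root portfolio cost Δ·176+B reproduces V0=42.4720.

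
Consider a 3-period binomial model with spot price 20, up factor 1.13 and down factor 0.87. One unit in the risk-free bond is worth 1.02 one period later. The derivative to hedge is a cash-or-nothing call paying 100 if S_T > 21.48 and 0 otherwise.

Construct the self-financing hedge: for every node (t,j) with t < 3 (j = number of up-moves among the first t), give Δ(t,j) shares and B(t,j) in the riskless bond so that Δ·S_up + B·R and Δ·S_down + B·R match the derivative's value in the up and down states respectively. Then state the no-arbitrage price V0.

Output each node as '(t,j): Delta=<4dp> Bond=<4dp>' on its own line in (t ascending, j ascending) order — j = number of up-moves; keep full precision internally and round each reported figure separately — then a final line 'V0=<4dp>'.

Since d<R<u, set p* = (R−d)/(u−d) = 0.5769; price each node as the discounted p*-expectation of its children.
Terminal values V(3,·): V(3,0)=0.0000, V(3,1)=0.0000, V(3,2)=100.0000, V(3,3)=100.0000
(2,0): S=15.1380. Δ = (V_up−V_dn)/(S_up−S_dn) = (0.0000−0.0000)/(17.1059−13.1701) = 0.0000. V = [p*·0.0000 + (1−p*)·0.0000]/1.02 = 0.0000. B = V − Δ·S = 0.0000.
(2,1): S=19.6620. Δ = (V_up−V_dn)/(S_up−S_dn) = (100.0000−0.0000)/(22.2181−17.1059) = 19.5614. V = [p*·100.0000 + (1−p*)·0.0000]/1.02 = 56.5611. B = V − Δ·S = -328.0543.
(2,2): S=25.5380. Δ = (V_up−V_dn)/(S_up−S_dn) = (100.0000−100.0000)/(28.8579−22.2181) = 0.0000. V = [p*·100.0000 + (1−p*)·100.0000]/1.02 = 98.0392. B = V − Δ·S = 98.0392.
(1,0): S=17.4000. Δ = (V_up−V_dn)/(S_up−S_dn) = (56.5611−0.0000)/(19.6620−15.1380) = 12.5025. V = [p*·56.5611 + (1−p*)·0.0000]/1.02 = 31.9916. B = V − Δ·S = -185.5511.
(1,1): S=22.6000. Δ = (V_up−V_dn)/(S_up−S_dn) = (98.0392−56.5611)/(25.5380−19.6620) = 7.0589. V = [p*·98.0392 + (1−p*)·56.5611]/1.02 = 78.9125. B = V − Δ·S = -80.6187.
(0,0): S=20.0000. Δ = (V_up−V_dn)/(S_up−S_dn) = (78.9125−31.9916)/(22.6000−17.4000) = 9.0233. V = [p*·78.9125 + (1−p*)·31.9916]/1.02 = 57.9033. B = V − Δ·S = -122.5620.
Check: Δ(0,0)·S0 + B(0,0) = 57.9033 = V0.

(0,0): Delta=9.0233 Bond=-122.5620
(1,0): Delta=12.5025 Bond=-185.5511
(1,1): Delta=7.0589 Bond=-80.6187
(2,0): Delta=0.0000 Bond=0.0000
(2,1): Delta=19.5614 Bond=-328.0543
(2,2): Delta=0.0000 Bond=98.0392
V0=57.9033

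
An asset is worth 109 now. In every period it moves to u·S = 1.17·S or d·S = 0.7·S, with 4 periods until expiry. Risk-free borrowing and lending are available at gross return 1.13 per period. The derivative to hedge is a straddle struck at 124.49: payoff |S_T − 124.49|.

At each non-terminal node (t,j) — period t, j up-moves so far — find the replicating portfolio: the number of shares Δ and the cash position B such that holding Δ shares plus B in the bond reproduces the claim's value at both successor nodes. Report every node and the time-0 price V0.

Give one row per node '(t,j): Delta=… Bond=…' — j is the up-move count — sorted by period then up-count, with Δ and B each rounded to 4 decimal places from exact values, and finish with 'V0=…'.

Risk-neutral probability p* = (R−d)/(u−d) = (1.13−0.7)/(1.17−0.7) = 0.9149.
At expiry t=4: V(4,0)=98.3191, V(4,1)=80.7472, V(4,2)=51.3771, V(4,3)=2.2869, V(4,4)=79.7637
  t=3,j=0: stock 37.3870 → up 43.7428 (V=80.7472), down 26.1709 (V=98.3191). Price 72.7811; hedge Δ=-1.0000, bond B=110.1681.
  t=3,j=1: stock 62.4897 → up 73.1129 (V=51.3771), down 43.7428 (V=80.7472). Price 47.6784; hedge Δ=-1.0000, bond B=110.1681.
  t=3,j=2: stock 104.4471 → up 122.2031 (V=2.2869), down 73.1129 (V=51.3771). Price 5.7211; hedge Δ=-1.0000, bond B=110.1681.
  t=3,j=3: stock 174.5758 → up 204.2537 (V=79.7637), down 122.2031 (V=2.2869). Price 64.7522; hedge Δ=0.9443, bond B=-100.0921.
  t=2,j=0: stock 53.4100 → up 62.4897 (V=47.6784), down 37.3870 (V=72.7811). Price 44.0839; hedge Δ=-1.0000, bond B=97.4939.
  t=2,j=1: stock 89.2710 → up 104.4471 (V=5.7211), down 62.4897 (V=47.6784). Price 8.2229; hedge Δ=-1.0000, bond B=97.4939.
  t=2,j=2: stock 149.2101 → up 174.5758 (V=64.7522), down 104.4471 (V=5.7211). Price 52.8568; hedge Δ=0.8418, bond B=-72.7412.
  t=1,j=0: stock 76.3000 → up 89.2710 (V=8.2229), down 53.4100 (V=44.0839). Price 9.9778; hedge Δ=-1.0000, bond B=86.2778.
  t=1,j=1: stock 127.5300 → up 149.2101 (V=52.8568), down 89.2710 (V=8.2229). Price 43.4143; hedge Δ=0.7447, bond B=-51.5514.
  t=0,j=0: stock 109.0000 → up 127.5300 (V=43.4143), down 76.3000 (V=9.9778). Price 35.9015; hedge Δ=0.6527, bond B=-35.2401.
Check: Δ(0,0)·S0 + B(0,0) = 35.9015 = V0.

(0,0): Delta=0.6527 Bond=-35.2401
(1,0): Delta=-1.0000 Bond=86.2778
(1,1): Delta=0.7447 Bond=-51.5514
(2,0): Delta=-1.0000 Bond=97.4939
(2,1): Delta=-1.0000 Bond=97.4939
(2,2): Delta=0.8418 Bond=-72.7412
(3,0): Delta=-1.0000 Bond=110.1681
(3,1): Delta=-1.0000 Bond=110.1681
(3,2): Delta=-1.0000 Bond=110.1681
(3,3): Delta=0.9443 Bond=-100.0921
V0=35.9015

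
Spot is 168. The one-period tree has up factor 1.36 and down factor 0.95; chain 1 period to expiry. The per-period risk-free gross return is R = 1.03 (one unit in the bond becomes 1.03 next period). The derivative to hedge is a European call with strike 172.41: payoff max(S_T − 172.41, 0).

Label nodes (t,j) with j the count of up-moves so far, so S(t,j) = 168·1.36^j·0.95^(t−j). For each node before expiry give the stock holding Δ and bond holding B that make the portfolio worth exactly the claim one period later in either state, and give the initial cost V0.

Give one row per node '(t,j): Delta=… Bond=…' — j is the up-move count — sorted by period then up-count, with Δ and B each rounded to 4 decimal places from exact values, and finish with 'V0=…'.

(0,0): Delta=0.8140 Bond=-126.1343
V0=10.6218

Risk-neutral probability p* = (R−d)/(u−d) = (1.03−0.95)/(1.36−0.95) = 0.1951.
Terminal payoffs: V(1,0)=0.0000, V(1,1)=56.0700
  t=0,j=0: stock 168.0000 → up 228.4800 (V=56.0700), down 159.6000 (V=0.0000). Price 10.6218; hedge Δ=0.8140, bond B=-126.1343.
Check: Δ(0,0)·S0 + B(0,0) = 10.6218 = V0.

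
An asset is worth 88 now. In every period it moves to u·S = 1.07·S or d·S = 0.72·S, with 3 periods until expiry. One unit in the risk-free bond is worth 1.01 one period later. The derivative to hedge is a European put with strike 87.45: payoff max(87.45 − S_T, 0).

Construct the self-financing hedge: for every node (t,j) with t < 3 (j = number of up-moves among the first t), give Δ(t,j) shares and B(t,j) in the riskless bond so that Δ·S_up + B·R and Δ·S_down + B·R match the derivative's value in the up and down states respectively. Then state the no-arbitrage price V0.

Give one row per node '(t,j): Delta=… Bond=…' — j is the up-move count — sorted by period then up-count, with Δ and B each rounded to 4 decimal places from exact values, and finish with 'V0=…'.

Since d<R<u, set p* = (R−d)/(u−d) = 0.8286; price each node as the discounted p*-expectation of its children.
At expiry t=3: V(3,0)=54.6042, V(3,1)=38.6375, V(3,2)=14.9091, V(3,3)=0.0000
  t=2,j=0: stock 45.6192 → up 48.8125 (V=38.6375), down 32.8458 (V=54.6042). Price 40.9650; hedge Δ=-1.0000, bond B=86.5842.
  t=2,j=1: stock 67.7952 → up 72.5409 (V=14.9091), down 48.8125 (V=38.6375). Price 18.7890; hedge Δ=-1.0000, bond B=86.5842.
  t=2,j=2: stock 100.7512 → up 107.8038 (V=0.0000), down 72.5409 (V=14.9091). Price 2.5305; hedge Δ=-0.4228, bond B=45.1281.
  t=1,j=0: stock 63.3600 → up 67.7952 (V=18.7890), down 45.6192 (V=40.9650). Price 22.3669; hedge Δ=-1.0000, bond B=85.7269.
  t=1,j=1: stock 94.1600 → up 100.7512 (V=2.5305), down 67.7952 (V=18.7890). Price 5.2651; hedge Δ=-0.4933, bond B=51.7177.
  t=0,j=0: stock 88.0000 → up 94.1600 (V=5.2651), down 63.3600 (V=22.3669). Price 8.1156; hedge Δ=-0.5553, bond B=56.9780.
Each (Δ,B) replicates both successor values, so the strategy is self-financing and V0 is arbitrage-free.

(0,0): Delta=-0.5553 Bond=56.9780
(1,0): Delta=-1.0000 Bond=85.7269
(1,1): Delta=-0.4933 Bond=51.7177
(2,0): Delta=-1.0000 Bond=86.5842
(2,1): Delta=-1.0000 Bond=86.5842
(2,2): Delta=-0.4228 Bond=45.1281
V0=8.1156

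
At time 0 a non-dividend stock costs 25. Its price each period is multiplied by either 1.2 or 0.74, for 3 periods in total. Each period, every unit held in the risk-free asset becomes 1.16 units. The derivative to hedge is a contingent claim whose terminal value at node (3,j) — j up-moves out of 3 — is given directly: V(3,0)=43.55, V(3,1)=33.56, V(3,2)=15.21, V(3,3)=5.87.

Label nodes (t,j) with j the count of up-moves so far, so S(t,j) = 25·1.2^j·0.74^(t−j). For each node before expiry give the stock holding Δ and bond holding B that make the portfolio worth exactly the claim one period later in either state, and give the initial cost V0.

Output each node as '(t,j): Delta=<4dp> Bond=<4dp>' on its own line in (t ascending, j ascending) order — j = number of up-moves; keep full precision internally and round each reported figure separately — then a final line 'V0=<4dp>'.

(0,0): Delta=-0.6964 Bond=22.8540
(1,0): Delta=-1.7852 Bond=46.6549
(1,1): Delta=-0.6324 Bond=24.5922
(2,0): Delta=-1.5864 Bond=51.3973
(2,1): Delta=-1.7969 Bond=54.3789
(2,2): Delta=-0.5640 Bond=26.0648
V0=5.4453

Since d<R<u, set p* = (R−d)/(u−d) = 0.9130; price each node as the discounted p*-expectation of its children.
Payoff layer (t=3): V(3,0)=43.5500, V(3,1)=33.5600, V(3,2)=15.2100, V(3,3)=5.8700
Node (2,0) S=13.6900: V=(p*·33.5600+(1−p*)·43.5500)/1.16=29.6799; Δ=(33.5600−43.5500)/(16.4280−10.1306)=-1.5864; B=V−Δ·S=51.3973
Node (2,1) S=22.2000: V=(p*·15.2100+(1−p*)·33.5600)/1.16=14.4876; Δ=(15.2100−33.5600)/(26.6400−16.4280)=-1.7969; B=V−Δ·S=54.3789
Node (2,2) S=36.0000: V=(p*·5.8700+(1−p*)·15.2100)/1.16=5.7605; Δ=(5.8700−15.2100)/(43.2000−26.6400)=-0.5640; B=V−Δ·S=26.0648
Node (1,0) S=18.5000: V=(p*·14.4876+(1−p*)·29.6799)/1.16=13.6282; Δ=(14.4876−29.6799)/(22.2000−13.6900)=-1.7852; B=V−Δ·S=46.6549
Node (1,1) S=30.0000: V=(p*·5.7605+(1−p*)·14.4876)/1.16=5.6202; Δ=(5.7605−14.4876)/(36.0000−22.2000)=-0.6324; B=V−Δ·S=24.5922
Node (0,0) S=25.0000: V=(p*·5.6202+(1−p*)·13.6282)/1.16=5.4453; Δ=(5.6202−13.6282)/(30.0000−18.5000)=-0.6964; B=V−Δ·S=22.8540
Self-financing check: at every node Δ·S+B equals the discounted successor values.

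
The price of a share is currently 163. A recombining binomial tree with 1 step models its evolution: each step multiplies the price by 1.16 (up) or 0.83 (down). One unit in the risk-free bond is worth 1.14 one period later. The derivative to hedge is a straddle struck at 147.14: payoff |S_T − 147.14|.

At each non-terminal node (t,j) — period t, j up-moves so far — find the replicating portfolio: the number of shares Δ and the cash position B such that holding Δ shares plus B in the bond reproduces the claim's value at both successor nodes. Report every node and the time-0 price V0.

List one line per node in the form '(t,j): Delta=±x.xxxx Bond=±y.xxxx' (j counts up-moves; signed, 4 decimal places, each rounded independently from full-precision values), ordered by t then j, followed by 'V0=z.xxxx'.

(0,0): Delta=0.5594 Bond=-55.9920
V0=35.1898

Under the risk-neutral measure, an up-move has probability p* = (R−d)/(u−d) = 0.9394 and values discount at R = 1.14.
Terminal values V(1,·): V(1,0)=11.8500, V(1,1)=41.9400
  t=0,j=0: stock 163.0000 → up 189.0800 (V=41.9400), down 135.2900 (V=11.8500). Price 35.1898; hedge Δ=0.5594, bond B=-55.9920.
Self-financing check: at every node Δ·S+B equals the discounted successor values.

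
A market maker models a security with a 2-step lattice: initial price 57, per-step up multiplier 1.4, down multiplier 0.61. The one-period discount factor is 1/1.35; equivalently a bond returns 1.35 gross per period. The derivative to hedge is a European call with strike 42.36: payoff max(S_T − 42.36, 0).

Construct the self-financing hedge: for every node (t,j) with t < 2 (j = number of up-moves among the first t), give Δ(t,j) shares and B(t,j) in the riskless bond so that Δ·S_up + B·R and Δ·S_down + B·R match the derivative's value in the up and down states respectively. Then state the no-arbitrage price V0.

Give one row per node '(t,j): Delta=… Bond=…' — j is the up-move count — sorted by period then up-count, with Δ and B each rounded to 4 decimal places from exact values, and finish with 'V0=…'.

Under the risk-neutral measure, an up-move has probability p* = (R−d)/(u−d) = 0.9367 and values discount at R = 1.35.
Terminal values V(2,·): V(2,0)=0.0000, V(2,1)=6.3180, V(2,2)=69.3600
Node (1,0) S=34.7700: V=(p*·6.3180+(1−p*)·0.0000)/1.35=4.3838; Δ=(6.3180−0.0000)/(48.6780−21.2097)=0.2300; B=V−Δ·S=-3.6137
Node (1,1) S=79.8000: V=(p*·69.3600+(1−p*)·6.3180)/1.35=48.4222; Δ=(69.3600−6.3180)/(111.7200−48.6780)=1.0000; B=V−Δ·S=-31.3778
Node (0,0) S=57.0000: V=(p*·48.4222+(1−p*)·4.3838)/1.35=33.8037; Δ=(48.4222−4.3838)/(79.8000−34.7700)=0.9780; B=V−Δ·S=-21.9412
The time-0 hedge costs 33.8037, which is the no-arbitrage price.

(0,0): Delta=0.9780 Bond=-21.9412
(1,0): Delta=0.2300 Bond=-3.6137
(1,1): Delta=1.0000 Bond=-31.3778
V0=33.8037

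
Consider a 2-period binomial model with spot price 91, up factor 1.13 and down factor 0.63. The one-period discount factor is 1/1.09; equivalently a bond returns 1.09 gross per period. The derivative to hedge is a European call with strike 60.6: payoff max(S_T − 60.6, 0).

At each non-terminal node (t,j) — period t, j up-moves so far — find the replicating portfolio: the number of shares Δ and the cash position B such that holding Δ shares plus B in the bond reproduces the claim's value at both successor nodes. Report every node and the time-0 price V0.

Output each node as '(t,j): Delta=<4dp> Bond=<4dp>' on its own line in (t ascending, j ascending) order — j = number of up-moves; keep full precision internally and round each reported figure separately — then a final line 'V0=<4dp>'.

Since d<R<u, set p* = (R−d)/(u−d) = 0.9200; price each node as the discounted p*-expectation of its children.
At expiry t=2: V(2,0)=0.0000, V(2,1)=4.1829, V(2,2)=55.5979
  t=1,j=0: stock 57.3300 → up 64.7829 (V=4.1829), down 36.1179 (V=0.0000). Price 3.5305; hedge Δ=0.1459, bond B=-4.8353.
  t=1,j=1: stock 102.8300 → up 116.1979 (V=55.5979), down 64.7829 (V=4.1829). Price 47.2337; hedge Δ=1.0000, bond B=-55.5963.
  t=0,j=0: stock 91.0000 → up 102.8300 (V=47.2337), down 57.3300 (V=3.5305). Price 40.1261; hedge Δ=0.9605, bond B=-47.2802.
The time-0 hedge costs 40.1261, which is the no-arbitrage price.

(0,0): Delta=0.9605 Bond=-47.2802
(1,0): Delta=0.1459 Bond=-4.8353
(1,1): Delta=1.0000 Bond=-55.5963
V0=40.1261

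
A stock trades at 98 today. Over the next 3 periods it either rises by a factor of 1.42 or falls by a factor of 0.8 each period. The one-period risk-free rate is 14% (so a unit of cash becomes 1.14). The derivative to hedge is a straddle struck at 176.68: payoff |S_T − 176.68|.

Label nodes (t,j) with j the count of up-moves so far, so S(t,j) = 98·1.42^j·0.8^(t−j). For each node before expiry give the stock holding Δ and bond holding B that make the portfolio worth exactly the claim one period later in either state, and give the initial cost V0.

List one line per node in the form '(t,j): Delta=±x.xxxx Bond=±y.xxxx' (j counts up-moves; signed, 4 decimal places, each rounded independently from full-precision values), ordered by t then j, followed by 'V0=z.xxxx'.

(0,0): Delta=-0.2084 Bond=64.8167
(1,0): Delta=-1.0000 Bond=135.9495
(1,1): Delta=0.1588 Bond=22.7840
(2,0): Delta=-1.0000 Bond=154.9825
(2,1): Delta=-1.0000 Bond=154.9825
(2,2): Delta=0.6965 Bond=-80.2688
V0=44.3898

No-arbitrage ⇒ martingale measure with p* = (R−d)/(u−d) = 0.5484.
Payoff layer (t=3): V(3,0)=126.5040, V(3,1)=87.6176, V(3,2)=18.5942, V(3,3)=103.9222
Node (2,0) S=62.7200: V=(p*·87.6176+(1−p*)·126.5040)/1.14=92.2625; Δ=(87.6176−126.5040)/(89.0624−50.1760)=-1.0000; B=V−Δ·S=154.9825
Node (2,1) S=111.3280: V=(p*·18.5942+(1−p*)·87.6176)/1.14=43.6545; Δ=(18.5942−87.6176)/(158.0858−89.0624)=-1.0000; B=V−Δ·S=154.9825
Node (2,2) S=197.6072: V=(p*·103.9222+(1−p*)·18.5942)/1.14=57.3570; Δ=(103.9222−18.5942)/(280.6022−158.0858)=0.6965; B=V−Δ·S=-80.2688
Node (1,0) S=78.4000: V=(p*·43.6545+(1−p*)·92.2625)/1.14=57.5495; Δ=(43.6545−92.2625)/(111.3280−62.7200)=-1.0000; B=V−Δ·S=135.9495
Node (1,1) S=139.1600: V=(p*·57.3570+(1−p*)·43.6545)/1.14=44.8849; Δ=(57.3570−43.6545)/(197.6072−111.3280)=0.1588; B=V−Δ·S=22.7840
Node (0,0) S=98.0000: V=(p*·44.8849+(1−p*)·57.5495)/1.14=44.3898; Δ=(44.8849−57.5495)/(139.1600−78.4000)=-0.2084; B=V−Δ·S=64.8167
Root portfolio cost Δ·98+B reproduces V0=44.3898.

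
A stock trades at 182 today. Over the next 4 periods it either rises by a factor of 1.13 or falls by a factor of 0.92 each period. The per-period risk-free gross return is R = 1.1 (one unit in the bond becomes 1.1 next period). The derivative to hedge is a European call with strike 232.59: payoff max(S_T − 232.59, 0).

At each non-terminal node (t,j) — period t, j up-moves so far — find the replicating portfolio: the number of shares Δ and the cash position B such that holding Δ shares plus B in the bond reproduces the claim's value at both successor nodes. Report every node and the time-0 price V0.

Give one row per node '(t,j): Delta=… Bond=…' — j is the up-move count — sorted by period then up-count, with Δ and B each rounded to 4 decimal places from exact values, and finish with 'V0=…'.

The replicating-portfolio and risk-neutral prices coincide; use p* = (1.1−0.92)/(1.13−0.92) = 0.8571 for the latter.
At expiry t=4: V(4,0)=0.0000, V(4,1)=0.0000, V(4,2)=0.0000, V(4,3)=9.0087, V(4,4)=64.1562
  t=3,j=0: stock 141.7212 → up 160.1450 (V=0.0000), down 130.3835 (V=0.0000). Price 0.0000; hedge Δ=0.0000, bond B=0.0000.
  t=3,j=1: stock 174.0706 → up 196.6998 (V=0.0000), down 160.1450 (V=0.0000). Price 0.0000; hedge Δ=0.0000, bond B=0.0000.
  t=3,j=2: stock 213.8041 → up 241.5987 (V=9.0087), down 196.6998 (V=0.0000). Price 7.0197; hedge Δ=0.2006, bond B=-35.8787.
  t=3,j=3: stock 262.6073 → up 296.7462 (V=64.1562), down 241.5987 (V=9.0087). Price 51.1618; hedge Δ=1.0000, bond B=-211.4455.
  t=2,j=0: stock 154.0448 → up 174.0706 (V=0.0000), down 141.7212 (V=0.0000). Price 0.0000; hedge Δ=0.0000, bond B=0.0000.
  t=2,j=1: stock 189.2072 → up 213.8041 (V=7.0197), down 174.0706 (V=0.0000). Price 5.4699; hedge Δ=0.1767, bond B=-27.9574.
  t=2,j=2: stock 232.3958 → up 262.6073 (V=51.1618), down 213.8041 (V=7.0197). Price 40.7780; hedge Δ=0.9045, bond B=-169.4223.
  t=1,j=0: stock 167.4400 → up 189.2072 (V=5.4699), down 154.0448 (V=0.0000). Price 4.2623; hedge Δ=0.1556, bond B=-21.7850.
  t=1,j=1: stock 205.6600 → up 232.3958 (V=40.7780), down 189.2072 (V=5.4699). Price 32.4854; hedge Δ=0.8175, bond B=-135.6482.
  t=0,j=0: stock 182.0000 → up 205.6600 (V=32.4854), down 167.4400 (V=4.2623). Price 25.8669; hedge Δ=0.7384, bond B=-108.5291.
Check: Δ(0,0)·S0 + B(0,0) = 25.8669 = V0.

(0,0): Delta=0.7384 Bond=-108.5291
(1,0): Delta=0.1556 Bond=-21.7850
(1,1): Delta=0.8175 Bond=-135.6482
(2,0): Delta=0.0000 Bond=0.0000
(2,1): Delta=0.1767 Bond=-27.9574
(2,2): Delta=0.9045 Bond=-169.4223
(3,0): Delta=0.0000 Bond=0.0000
(3,1): Delta=0.0000 Bond=0.0000
(3,2): Delta=0.2006 Bond=-35.8787
(3,3): Delta=1.0000 Bond=-211.4455
V0=25.8669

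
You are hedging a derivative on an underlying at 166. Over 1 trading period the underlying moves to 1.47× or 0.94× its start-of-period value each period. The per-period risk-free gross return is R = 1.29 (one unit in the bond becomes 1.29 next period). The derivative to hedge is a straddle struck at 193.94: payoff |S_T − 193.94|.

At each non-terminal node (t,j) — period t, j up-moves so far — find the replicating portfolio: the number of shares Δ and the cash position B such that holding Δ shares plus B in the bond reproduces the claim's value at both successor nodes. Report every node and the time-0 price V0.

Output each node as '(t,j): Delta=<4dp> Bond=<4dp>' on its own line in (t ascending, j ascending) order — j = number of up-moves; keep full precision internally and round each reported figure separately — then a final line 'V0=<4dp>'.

Since d<R<u, set p* = (R−d)/(u−d) = 0.6604; price each node as the discounted p*-expectation of its children.
Terminal values V(1,·): V(1,0)=37.9000, V(1,1)=50.0800
  t=0,j=0: stock 166.0000 → up 244.0200 (V=50.0800), down 156.0400 (V=37.9000). Price 35.6150; hedge Δ=0.1384, bond B=12.6339.
Each (Δ,B) replicates both successor values, so the strategy is self-financing and V0 is arbitrage-free.

(0,0): Delta=0.1384 Bond=12.6339
V0=35.6150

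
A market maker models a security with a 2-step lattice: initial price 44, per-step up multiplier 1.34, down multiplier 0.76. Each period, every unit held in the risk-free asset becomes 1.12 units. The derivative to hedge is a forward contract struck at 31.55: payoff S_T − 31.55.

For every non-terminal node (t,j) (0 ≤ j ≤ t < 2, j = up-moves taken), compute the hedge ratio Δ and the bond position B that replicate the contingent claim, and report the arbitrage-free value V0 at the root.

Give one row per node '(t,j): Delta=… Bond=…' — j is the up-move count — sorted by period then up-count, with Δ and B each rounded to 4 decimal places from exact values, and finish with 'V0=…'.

(0,0): Delta=1.0000 Bond=-25.1515
(1,0): Delta=1.0000 Bond=-28.1696
(1,1): Delta=1.0000 Bond=-28.1696
V0=18.8485

Since d<R<u, set p* = (R−d)/(u−d) = 0.6207; price each node as the discounted p*-expectation of its children.
Terminal values V(2,·): V(2,0)=-6.1356, V(2,1)=13.2596, V(2,2)=47.4564
(1,0): S=33.4400. Δ = (V_up−V_dn)/(S_up−S_dn) = (13.2596−-6.1356)/(44.8096−25.4144) = 1.0000. V = [p*·13.2596 + (1−p*)·-6.1356]/1.12 = 5.2704. B = V − Δ·S = -28.1696.
(1,1): S=58.9600. Δ = (V_up−V_dn)/(S_up−S_dn) = (47.4564−13.2596)/(79.0064−44.8096) = 1.0000. V = [p*·47.4564 + (1−p*)·13.2596]/1.12 = 30.7904. B = V − Δ·S = -28.1696.
(0,0): S=44.0000. Δ = (V_up−V_dn)/(S_up−S_dn) = (30.7904−5.2704)/(58.9600−33.4400) = 1.0000. V = [p*·30.7904 + (1−p*)·5.2704]/1.12 = 18.8485. B = V − Δ·S = -25.1515.
Each (Δ,B) replicates both successor values, so the strategy is self-financing and V0 is arbitrage-free.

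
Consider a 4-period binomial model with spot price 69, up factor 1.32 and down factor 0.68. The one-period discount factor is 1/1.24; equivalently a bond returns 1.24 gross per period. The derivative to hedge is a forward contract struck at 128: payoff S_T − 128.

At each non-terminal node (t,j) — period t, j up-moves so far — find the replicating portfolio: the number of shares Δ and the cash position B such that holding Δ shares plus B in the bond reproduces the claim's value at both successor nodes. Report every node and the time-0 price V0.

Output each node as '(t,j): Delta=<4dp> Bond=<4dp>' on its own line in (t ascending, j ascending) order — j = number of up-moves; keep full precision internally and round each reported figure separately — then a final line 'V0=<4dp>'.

No-arbitrage ⇒ martingale measure with p* = (R−d)/(u−d) = 0.8750.
Terminal payoffs: V(4,0)=-113.2469, V(4,1)=-99.3615, V(4,2)=-72.4077, V(4,3)=-20.0855, V(4,4)=81.4811
  t=3,j=0: stock 21.6958 → up 28.6385 (V=-99.3615), down 14.7531 (V=-113.2469). Price -81.5300; hedge Δ=1.0000, bond B=-103.2258.
  t=3,j=1: stock 42.1154 → up 55.5923 (V=-72.4077), down 28.6385 (V=-99.3615). Price -61.1104; hedge Δ=1.0000, bond B=-103.2258.
  t=3,j=2: stock 81.7534 → up 107.9145 (V=-20.0855), down 55.5923 (V=-72.4077). Price -21.4724; hedge Δ=1.0000, bond B=-103.2258.
  t=3,j=3: stock 158.6978 → up 209.4811 (V=81.4811), down 107.9145 (V=-20.0855). Price 55.4720; hedge Δ=1.0000, bond B=-103.2258.
  t=2,j=0: stock 31.9056 → up 42.1154 (V=-61.1104), down 21.6958 (V=-81.5300). Price -51.3410; hedge Δ=1.0000, bond B=-83.2466.
  t=2,j=1: stock 61.9344 → up 81.7534 (V=-21.4724), down 42.1154 (V=-61.1104). Price -21.3122; hedge Δ=1.0000, bond B=-83.2466.
  t=2,j=2: stock 120.2256 → up 158.6978 (V=55.4720), down 81.7534 (V=-21.4724). Price 36.9790; hedge Δ=1.0000, bond B=-83.2466.
  t=1,j=0: stock 46.9200 → up 61.9344 (V=-21.3122), down 31.9056 (V=-51.3410). Price -20.2144; hedge Δ=1.0000, bond B=-67.1344.
  t=1,j=1: stock 91.0800 → up 120.2256 (V=36.9790), down 61.9344 (V=-21.3122). Price 23.9456; hedge Δ=1.0000, bond B=-67.1344.
  t=0,j=0: stock 69.0000 → up 91.0800 (V=23.9456), down 46.9200 (V=-20.2144). Price 14.8594; hedge Δ=1.0000, bond B=-54.1406.
Each (Δ,B) replicates both successor values, so the strategy is self-financing and V0 is arbitrage-free.

(0,0): Delta=1.0000 Bond=-54.1406
(1,0): Delta=1.0000 Bond=-67.1344
(1,1): Delta=1.0000 Bond=-67.1344
(2,0): Delta=1.0000 Bond=-83.2466
(2,1): Delta=1.0000 Bond=-83.2466
(2,2): Delta=1.0000 Bond=-83.2466
(3,0): Delta=1.0000 Bond=-103.2258
(3,1): Delta=1.0000 Bond=-103.2258
(3,2): Delta=1.0000 Bond=-103.2258
(3,3): Delta=1.0000 Bond=-103.2258
V0=14.8594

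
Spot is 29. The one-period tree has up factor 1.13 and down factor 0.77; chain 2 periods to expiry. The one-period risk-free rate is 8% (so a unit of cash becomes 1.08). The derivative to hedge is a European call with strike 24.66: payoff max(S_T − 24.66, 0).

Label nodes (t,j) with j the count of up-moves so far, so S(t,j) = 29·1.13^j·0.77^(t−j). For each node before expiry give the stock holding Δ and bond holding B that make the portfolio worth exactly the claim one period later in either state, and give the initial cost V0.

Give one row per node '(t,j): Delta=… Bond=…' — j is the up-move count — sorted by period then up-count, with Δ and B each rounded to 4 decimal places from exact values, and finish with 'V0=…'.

Since d<R<u, set p* = (R−d)/(u−d) = 0.8611; price each node as the discounted p*-expectation of its children.
At expiry t=2: V(2,0)=0.0000, V(2,1)=0.5729, V(2,2)=12.3701
Node (1,0) S=22.3300: V=(p*·0.5729+(1−p*)·0.0000)/1.08=0.4568; Δ=(0.5729−0.0000)/(25.2329−17.1941)=0.0713; B=V−Δ·S=-1.1346
Node (1,1) S=32.7700: V=(p*·12.3701+(1−p*)·0.5729)/1.08=9.9367; Δ=(12.3701−0.5729)/(37.0301−25.2329)=1.0000; B=V−Δ·S=-22.8333
Node (0,0) S=29.0000: V=(p*·9.9367+(1−p*)·0.4568)/1.08=7.9815; Δ=(9.9367−0.4568)/(32.7700−22.3300)=0.9080; B=V−Δ·S=-18.3515
Self-financing check: at every node Δ·S+B equals the discounted successor values.

(0,0): Delta=0.9080 Bond=-18.3515
(1,0): Delta=0.0713 Bond=-1.1346
(1,1): Delta=1.0000 Bond=-22.8333
V0=7.9815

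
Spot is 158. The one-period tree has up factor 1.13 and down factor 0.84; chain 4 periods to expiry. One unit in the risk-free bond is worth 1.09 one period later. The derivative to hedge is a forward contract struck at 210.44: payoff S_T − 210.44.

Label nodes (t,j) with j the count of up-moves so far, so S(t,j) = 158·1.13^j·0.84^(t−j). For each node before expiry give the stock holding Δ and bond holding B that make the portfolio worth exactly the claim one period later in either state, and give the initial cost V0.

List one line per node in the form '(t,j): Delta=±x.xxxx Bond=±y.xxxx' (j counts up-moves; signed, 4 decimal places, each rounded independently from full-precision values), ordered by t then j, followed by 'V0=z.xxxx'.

(0,0): Delta=1.0000 Bond=-149.0810
(1,0): Delta=1.0000 Bond=-162.4983
(1,1): Delta=1.0000 Bond=-162.4983
(2,0): Delta=1.0000 Bond=-177.1231
(2,1): Delta=1.0000 Bond=-177.1231
(2,2): Delta=1.0000 Bond=-177.1231
(3,0): Delta=1.0000 Bond=-193.0642
(3,1): Delta=1.0000 Bond=-193.0642
(3,2): Delta=1.0000 Bond=-193.0642
(3,3): Delta=1.0000 Bond=-193.0642
V0=8.9190

Risk-neutral probability p* = (R−d)/(u−d) = (1.09−0.84)/(1.13−0.84) = 0.8621.
Terminal payoffs: V(4,0)=-131.7763, V(4,1)=-104.6186, V(4,2)=-68.0851, V(4,3)=-18.9387, V(4,4)=47.1748
  t=3,j=0: stock 93.6472 → up 105.8214 (V=-104.6186), down 78.6637 (V=-131.7763). Price -99.4170; hedge Δ=1.0000, bond B=-193.0642.
  t=3,j=1: stock 125.9778 → up 142.3549 (V=-68.0851), down 105.8214 (V=-104.6186). Price -67.0864; hedge Δ=1.0000, bond B=-193.0642.
  t=3,j=2: stock 169.4702 → up 191.5013 (V=-18.9387), down 142.3549 (V=-68.0851). Price -23.5941; hedge Δ=1.0000, bond B=-193.0642.
  t=3,j=3: stock 227.9777 → up 257.6148 (V=47.1748), down 191.5013 (V=-18.9387). Price 34.9135; hedge Δ=1.0000, bond B=-193.0642.
  t=2,j=0: stock 111.4848 → up 125.9778 (V=-67.0864), down 93.6472 (V=-99.4170). Price -65.6383; hedge Δ=1.0000, bond B=-177.1231.
  t=2,j=1: stock 149.9736 → up 169.4702 (V=-23.5941), down 125.9778 (V=-67.0864). Price -27.1495; hedge Δ=1.0000, bond B=-177.1231.
  t=2,j=2: stock 201.7502 → up 227.9777 (V=34.9135), down 169.4702 (V=-23.5941). Price 24.6271; hedge Δ=1.0000, bond B=-177.1231.
  t=1,j=0: stock 132.7200 → up 149.9736 (V=-27.1495), down 111.4848 (V=-65.6383). Price -29.7783; hedge Δ=1.0000, bond B=-162.4983.
  t=1,j=1: stock 178.5400 → up 201.7502 (V=24.6271), down 149.9736 (V=-27.1495). Price 16.0417; hedge Δ=1.0000, bond B=-162.4983.
  t=0,j=0: stock 158.0000 → up 178.5400 (V=16.0417), down 132.7200 (V=-29.7783). Price 8.9190; hedge Δ=1.0000, bond B=-149.0810.
The time-0 hedge costs 8.9190, which is the no-arbitrage price.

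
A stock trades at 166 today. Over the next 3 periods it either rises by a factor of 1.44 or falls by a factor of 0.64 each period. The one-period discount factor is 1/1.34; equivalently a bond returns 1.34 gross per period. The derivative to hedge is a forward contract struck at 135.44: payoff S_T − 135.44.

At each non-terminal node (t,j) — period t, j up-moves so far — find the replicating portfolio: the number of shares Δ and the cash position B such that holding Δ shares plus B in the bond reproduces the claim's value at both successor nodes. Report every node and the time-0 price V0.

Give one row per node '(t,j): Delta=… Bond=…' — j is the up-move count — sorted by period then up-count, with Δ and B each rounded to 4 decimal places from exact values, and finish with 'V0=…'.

Risk-neutral probability p* = (R−d)/(u−d) = (1.34−0.64)/(1.44−0.64) = 0.8750.
Terminal payoffs: V(3,0)=-91.9241, V(3,1)=-37.5292, V(3,2)=84.8593, V(3,3)=360.2333
Node (2,0) S=67.9936: V=(p*·-37.5292+(1−p*)·-91.9241)/1.34=-33.0810; Δ=(-37.5292−-91.9241)/(97.9108−43.5159)=1.0000; B=V−Δ·S=-101.0746
Node (2,1) S=152.9856: V=(p*·84.8593+(1−p*)·-37.5292)/1.34=51.9110; Δ=(84.8593−-37.5292)/(220.2993−97.9108)=1.0000; B=V−Δ·S=-101.0746
Node (2,2) S=344.2176: V=(p*·360.2333+(1−p*)·84.8593)/1.34=243.1430; Δ=(360.2333−84.8593)/(495.6733−220.2993)=1.0000; B=V−Δ·S=-101.0746
Node (1,0) S=106.2400: V=(p*·51.9110+(1−p*)·-33.0810)/1.34=30.8112; Δ=(51.9110−-33.0810)/(152.9856−67.9936)=1.0000; B=V−Δ·S=-75.4288
Node (1,1) S=239.0400: V=(p*·243.1430+(1−p*)·51.9110)/1.34=163.6112; Δ=(243.1430−51.9110)/(344.2176−152.9856)=1.0000; B=V−Δ·S=-75.4288
Node (0,0) S=166.0000: V=(p*·163.6112+(1−p*)·30.8112)/1.34=109.7098; Δ=(163.6112−30.8112)/(239.0400−106.2400)=1.0000; B=V−Δ·S=-56.2902
Root portfolio cost Δ·166+B reproduces V0=109.7098.

(0,0): Delta=1.0000 Bond=-56.2902
(1,0): Delta=1.0000 Bond=-75.4288
(1,1): Delta=1.0000 Bond=-75.4288
(2,0): Delta=1.0000 Bond=-101.0746
(2,1): Delta=1.0000 Bond=-101.0746
(2,2): Delta=1.0000 Bond=-101.0746
V0=109.7098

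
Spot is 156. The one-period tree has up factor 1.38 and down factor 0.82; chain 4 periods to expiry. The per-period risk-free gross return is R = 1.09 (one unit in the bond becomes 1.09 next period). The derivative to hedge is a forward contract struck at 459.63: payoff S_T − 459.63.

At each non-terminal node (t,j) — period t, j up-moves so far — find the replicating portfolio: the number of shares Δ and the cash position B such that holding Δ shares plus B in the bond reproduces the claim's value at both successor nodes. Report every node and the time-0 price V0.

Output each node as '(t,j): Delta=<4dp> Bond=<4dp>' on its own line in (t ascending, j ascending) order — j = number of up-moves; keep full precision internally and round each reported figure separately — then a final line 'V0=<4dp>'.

Under the risk-neutral measure, an up-move has probability p* = (R−d)/(u−d) = 0.4821 and values discount at R = 1.09.
At expiry t=4: V(4,0)=-389.0990, V(4,1)=-340.9315, V(4,2)=-259.8691, V(4,3)=-123.4470, V(4,4)=106.1413
Node (3,0) S=86.0134: V=(p*·-340.9315+(1−p*)·-389.0990)/1.09=-335.6655; Δ=(-340.9315−-389.0990)/(118.6985−70.5310)=1.0000; B=V−Δ·S=-421.6789
Node (3,1) S=144.7543: V=(p*·-259.8691+(1−p*)·-340.9315)/1.09=-276.9246; Δ=(-259.8691−-340.9315)/(199.7609−118.6985)=1.0000; B=V−Δ·S=-421.6789
Node (3,2) S=243.6108: V=(p*·-123.4470+(1−p*)·-259.8691)/1.09=-178.0681; Δ=(-123.4470−-259.8691)/(336.1830−199.7609)=1.0000; B=V−Δ·S=-421.6789
Node (3,3) S=409.9792: V=(p*·106.1413+(1−p*)·-123.4470)/1.09=-11.6997; Δ=(106.1413−-123.4470)/(565.7713−336.1830)=1.0000; B=V−Δ·S=-421.6789
Node (2,0) S=104.8944: V=(p*·-276.9246+(1−p*)·-335.6655)/1.09=-281.9670; Δ=(-276.9246−-335.6655)/(144.7543−86.0134)=1.0000; B=V−Δ·S=-386.8614
Node (2,1) S=176.5296: V=(p*·-178.0681+(1−p*)·-276.9246)/1.09=-210.3318; Δ=(-178.0681−-276.9246)/(243.6108−144.7543)=1.0000; B=V−Δ·S=-386.8614
Node (2,2) S=297.0864: V=(p*·-11.6997+(1−p*)·-178.0681)/1.09=-89.7750; Δ=(-11.6997−-178.0681)/(409.9792−243.6108)=1.0000; B=V−Δ·S=-386.8614
Node (1,0) S=127.9200: V=(p*·-210.3318+(1−p*)·-281.9670)/1.09=-226.9987; Δ=(-210.3318−-281.9670)/(176.5296−104.8944)=1.0000; B=V−Δ·S=-354.9187
Node (1,1) S=215.2800: V=(p*·-89.7750+(1−p*)·-210.3318)/1.09=-139.6387; Δ=(-89.7750−-210.3318)/(297.0864−176.5296)=1.0000; B=V−Δ·S=-354.9187
Node (0,0) S=156.0000: V=(p*·-139.6387+(1−p*)·-226.9987)/1.09=-169.6135; Δ=(-139.6387−-226.9987)/(215.2800−127.9200)=1.0000; B=V−Δ·S=-325.6135
Root portfolio cost Δ·156+B reproduces V0=-169.6135.

(0,0): Delta=1.0000 Bond=-325.6135
(1,0): Delta=1.0000 Bond=-354.9187
(1,1): Delta=1.0000 Bond=-354.9187
(2,0): Delta=1.0000 Bond=-386.8614
(2,1): Delta=1.0000 Bond=-386.8614
(2,2): Delta=1.0000 Bond=-386.8614
(3,0): Delta=1.0000 Bond=-421.6789
(3,1): Delta=1.0000 Bond=-421.6789
(3,2): Delta=1.0000 Bond=-421.6789
(3,3): Delta=1.0000 Bond=-421.6789
V0=-169.6135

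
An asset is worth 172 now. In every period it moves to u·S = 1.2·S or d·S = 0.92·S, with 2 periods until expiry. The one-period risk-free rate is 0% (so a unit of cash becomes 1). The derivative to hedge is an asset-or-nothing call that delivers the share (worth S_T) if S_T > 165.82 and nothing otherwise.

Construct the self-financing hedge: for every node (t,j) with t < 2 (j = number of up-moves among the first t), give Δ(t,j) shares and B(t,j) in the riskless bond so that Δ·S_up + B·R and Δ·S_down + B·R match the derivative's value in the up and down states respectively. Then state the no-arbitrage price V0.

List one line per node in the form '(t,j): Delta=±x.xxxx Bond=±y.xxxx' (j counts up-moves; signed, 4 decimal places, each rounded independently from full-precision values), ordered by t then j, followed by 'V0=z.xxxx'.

Risk-neutral probability p* = (R−d)/(u−d) = (1−0.92)/(1.2−0.92) = 0.2857.
Terminal payoffs: V(2,0)=0.0000, V(2,1)=189.8880, V(2,2)=247.6800
Node (1,0) S=158.2400: V=(p*·189.8880+(1−p*)·0.0000)/1=54.2537; Δ=(189.8880−0.0000)/(189.8880−145.5808)=4.2857; B=V−Δ·S=-623.9177
Node (1,1) S=206.4000: V=(p*·247.6800+(1−p*)·189.8880)/1=206.4000; Δ=(247.6800−189.8880)/(247.6800−189.8880)=1.0000; B=V−Δ·S=0.0000
Node (0,0) S=172.0000: V=(p*·206.4000+(1−p*)·54.2537)/1=97.7241; Δ=(206.4000−54.2537)/(206.4000−158.2400)=3.1592; B=V−Δ·S=-445.6555
Check: Δ(0,0)·S0 + B(0,0) = 97.7241 = V0.

(0,0): Delta=3.1592 Bond=-445.6555
(1,0): Delta=4.2857 Bond=-623.9177
(1,1): Delta=1.0000 Bond=0.0000
V0=97.7241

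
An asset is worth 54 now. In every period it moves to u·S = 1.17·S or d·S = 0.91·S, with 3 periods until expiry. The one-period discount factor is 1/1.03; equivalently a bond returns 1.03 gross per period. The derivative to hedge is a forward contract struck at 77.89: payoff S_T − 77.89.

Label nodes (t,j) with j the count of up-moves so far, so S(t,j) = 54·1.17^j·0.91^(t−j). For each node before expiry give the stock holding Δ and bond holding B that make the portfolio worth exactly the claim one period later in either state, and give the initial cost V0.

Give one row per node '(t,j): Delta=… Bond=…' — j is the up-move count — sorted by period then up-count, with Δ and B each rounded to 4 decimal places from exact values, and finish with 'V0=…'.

(0,0): Delta=1.0000 Bond=-71.2804
(1,0): Delta=1.0000 Bond=-73.4188
(1,1): Delta=1.0000 Bond=-73.4188
(2,0): Delta=1.0000 Bond=-75.6214
(2,1): Delta=1.0000 Bond=-75.6214
(2,2): Delta=1.0000 Bond=-75.6214
V0=-17.2804

Under the risk-neutral measure, an up-move has probability p* = (R−d)/(u−d) = 0.4615 and values discount at R = 1.03.
Payoff layer (t=3): V(3,0)=-37.1972, V(3,1)=-25.5706, V(3,2)=-10.6223, V(3,3)=8.5971
  t=2,j=0: stock 44.7174 → up 52.3194 (V=-25.5706), down 40.6928 (V=-37.1972). Price -30.9040; hedge Δ=1.0000, bond B=-75.6214.
  t=2,j=1: stock 57.4938 → up 67.2677 (V=-10.6223), down 52.3194 (V=-25.5706). Price -18.1276; hedge Δ=1.0000, bond B=-75.6214.
  t=2,j=2: stock 73.9206 → up 86.4871 (V=8.5971), down 67.2677 (V=-10.6223). Price -1.7008; hedge Δ=1.0000, bond B=-75.6214.
  t=1,j=0: stock 49.1400 → up 57.4938 (V=-18.1276), down 44.7174 (V=-30.9040). Price -24.2788; hedge Δ=1.0000, bond B=-73.4188.
  t=1,j=1: stock 63.1800 → up 73.9206 (V=-1.7008), down 57.4938 (V=-18.1276). Price -10.2388; hedge Δ=1.0000, bond B=-73.4188.
  t=0,j=0: stock 54.0000 → up 63.1800 (V=-10.2388), down 49.1400 (V=-24.2788). Price -17.2804; hedge Δ=1.0000, bond B=-71.2804.
Root portfolio cost Δ·54+B reproduces V0=-17.2804.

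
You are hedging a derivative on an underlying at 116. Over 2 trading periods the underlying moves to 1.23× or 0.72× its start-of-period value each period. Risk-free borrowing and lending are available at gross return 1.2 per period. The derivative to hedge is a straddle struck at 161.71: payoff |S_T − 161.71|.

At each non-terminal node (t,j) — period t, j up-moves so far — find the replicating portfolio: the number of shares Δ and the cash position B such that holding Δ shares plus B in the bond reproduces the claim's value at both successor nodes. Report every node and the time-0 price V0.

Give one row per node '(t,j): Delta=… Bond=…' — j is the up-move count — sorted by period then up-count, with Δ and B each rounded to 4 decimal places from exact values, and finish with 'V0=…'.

No-arbitrage ⇒ martingale measure with p* = (R−d)/(u−d) = 0.9412.
At expiry t=2: V(2,0)=101.5756, V(2,1)=58.9804, V(2,2)=13.7864
  t=1,j=0: stock 83.5200 → up 102.7296 (V=58.9804), down 60.1344 (V=101.5756). Price 51.2383; hedge Δ=-1.0000, bond B=134.7583.
  t=1,j=1: stock 142.6800 → up 175.4964 (V=13.7864), down 102.7296 (V=58.9804). Price 13.7041; hedge Δ=-0.6211, bond B=102.3197.
  t=0,j=0: stock 116.0000 → up 142.6800 (V=13.7041), down 83.5200 (V=51.2383). Price 13.2600; hedge Δ=-0.6345, bond B=86.8566.
Check: Δ(0,0)·S0 + B(0,0) = 13.2600 = V0.

(0,0): Delta=-0.6345 Bond=86.8566
(1,0): Delta=-1.0000 Bond=134.7583
(1,1): Delta=-0.6211 Bond=102.3197
V0=13.2600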